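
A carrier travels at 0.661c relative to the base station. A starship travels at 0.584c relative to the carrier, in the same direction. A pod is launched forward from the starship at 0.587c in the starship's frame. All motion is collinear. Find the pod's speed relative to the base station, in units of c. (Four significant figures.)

First combine the pod and starship (S''→S'): u₁ = (0.587 + 0.584)/(1 + 0.587×0.584) = 1.171/1.342808 = 0.87205.
Then combine with the carrier (S'→S): u = (0.87205 + 0.661)/(1 + 0.87205×0.661) = 1.53305/1.57642505 = 0.97249.

0.9725c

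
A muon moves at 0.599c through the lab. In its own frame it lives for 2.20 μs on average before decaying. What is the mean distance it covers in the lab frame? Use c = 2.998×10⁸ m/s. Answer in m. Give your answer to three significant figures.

493 m

γ = 1/√(1 − β²) = 1/√(1 − 0.358801) = 1/√0.641199 = 1/0.800749 = 1.2488.
Lab-frame lifetime: Δt = γτ = 1.2488 × 2.20 μs = 2.7474 μs.
Distance: d = vΔt = 0.599 × 2.998×10⁸ m/s × 2.7474×10^-6 s = 493 m.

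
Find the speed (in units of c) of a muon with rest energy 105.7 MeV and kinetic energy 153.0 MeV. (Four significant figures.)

K = (γ−1)mc², so γ = 1 + 153.0/105.7 = 2.4475.
Then v/c = √(1 − γ⁻²) = √(1 − 0.166938) = √0.833062 = 0.9127.

0.9127c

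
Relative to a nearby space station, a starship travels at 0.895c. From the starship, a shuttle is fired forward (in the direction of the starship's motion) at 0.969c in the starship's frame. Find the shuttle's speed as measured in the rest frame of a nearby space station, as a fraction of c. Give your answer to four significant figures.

In units of c, u = (u' + v)/(1 + u'v) with u' = 0.969 and v = 0.895.
Numerator: 0.969 + 0.895 = 1.864. Denominator: 1 + (0.969)(0.895) = 1.867255.
u = 1.864/1.867255 = 0.99826, so the speed is 0.9983c.

0.9983c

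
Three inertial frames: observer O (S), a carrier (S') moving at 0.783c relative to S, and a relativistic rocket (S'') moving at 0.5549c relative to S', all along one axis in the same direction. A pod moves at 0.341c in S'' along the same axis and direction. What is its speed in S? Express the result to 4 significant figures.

Compose velocities in two stages. Stage 1 (into S'): u₁ = (0.341+0.5549)/(1+0.341×0.5549) = 0.75335.
Stage 2 (into S): u = (0.75335+0.783)/(1+0.75335×0.783) = 0.96634, so the speed is 0.9663c.

0.9663c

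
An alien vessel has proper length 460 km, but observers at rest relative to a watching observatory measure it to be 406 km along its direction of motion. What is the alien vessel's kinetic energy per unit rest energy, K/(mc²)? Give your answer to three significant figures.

From L = L₀/γ: γ = 460/406 = 1.133.
Since K = (γ−1)mc², K/(mc²) = 1.133 − 1 = 0.133.

0.133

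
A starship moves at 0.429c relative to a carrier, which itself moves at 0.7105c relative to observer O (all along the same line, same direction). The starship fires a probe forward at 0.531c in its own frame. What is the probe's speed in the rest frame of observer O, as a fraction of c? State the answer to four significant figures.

Apply u = (u'+v)/(1+u'v) twice. Probe in the carrier frame: (0.531+0.429)/(1+0.531·0.429) = 0.96/1.227799 = 0.78189c.
That velocity, transformed to the rest frame of observer O: (0.78189+0.7105)/(1+0.78189·0.7105) = 1.49239/1.555532845 = 0.95941c.

0.9594c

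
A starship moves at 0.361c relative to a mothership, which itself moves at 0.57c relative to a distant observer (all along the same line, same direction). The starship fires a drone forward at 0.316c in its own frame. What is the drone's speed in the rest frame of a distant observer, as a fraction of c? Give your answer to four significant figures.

Compose velocities in two stages. Stage 1 (into S'): u₁ = (0.316+0.361)/(1+0.316×0.361) = 0.60768.
Stage 2 (into S): u = (0.60768+0.57)/(1+0.60768×0.57) = 0.8747, so the speed is 0.8747c.

0.8747c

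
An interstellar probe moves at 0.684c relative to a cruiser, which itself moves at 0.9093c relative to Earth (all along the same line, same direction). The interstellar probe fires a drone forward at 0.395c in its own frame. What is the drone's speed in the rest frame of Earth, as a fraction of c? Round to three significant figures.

0.992c

First combine the drone and interstellar probe (S''→S'): u₁ = (0.395 + 0.684)/(1 + 0.395×0.684) = 1.079/1.27018 = 0.84949.
Then combine with the cruiser (S'→S): u = (0.84949 + 0.9093)/(1 + 0.84949×0.9093) = 1.75879/1.772441257 = 0.9923.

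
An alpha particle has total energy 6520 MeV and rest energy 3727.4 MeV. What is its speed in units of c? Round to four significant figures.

0.8205c

γ = E/(mc²) = 6520/3727.4 = 1.7492.
β = √(1 − 1/γ²) = √(1 − 0.326829) = √0.673171 = 0.8205.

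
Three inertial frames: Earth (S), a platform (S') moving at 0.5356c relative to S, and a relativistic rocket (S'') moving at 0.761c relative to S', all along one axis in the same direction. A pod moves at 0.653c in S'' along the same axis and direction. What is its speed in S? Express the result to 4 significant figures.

0.9829c

First combine the pod and relativistic rocket (S''→S'): u₁ = (0.653 + 0.761)/(1 + 0.653×0.761) = 1.414/1.496933 = 0.9446.
Then combine with the platform (S'→S): u = (0.9446 + 0.5356)/(1 + 0.9446×0.5356) = 1.4802/1.50592776 = 0.98292.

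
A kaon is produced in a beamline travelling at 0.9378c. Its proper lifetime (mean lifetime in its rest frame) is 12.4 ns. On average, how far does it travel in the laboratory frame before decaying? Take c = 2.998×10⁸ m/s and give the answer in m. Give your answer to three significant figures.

10.0 m

γ = 1/√(1 − β²) = 1/√(1 − 0.87946884) = 1/√0.12053116 = 1/0.347176 = 2.8804.
Lab-frame lifetime: Δt = γτ = 2.8804 × 12.4 ns = 35.717 ns.
Distance: d = vΔt = 0.9378 × 2.998×10⁸ m/s × 3.5717×10^-8 s = 10.0 m.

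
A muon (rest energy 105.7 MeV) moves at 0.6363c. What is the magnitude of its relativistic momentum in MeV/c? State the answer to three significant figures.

γ = 1/√(1 − β²) = 1/√(1 − 0.40487769) = 1/√0.59512231 = 1/0.771442 = 1.2963.
Momentum: p = γβ·mc = 1.2963 × 0.6363 × 105.7 MeV/c = 87.2 MeV/c.

87.2 MeV/c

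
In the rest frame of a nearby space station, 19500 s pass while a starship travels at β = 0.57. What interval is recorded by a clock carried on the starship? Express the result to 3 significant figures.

β² = 0.3249, so γ = 1/√0.6751 = 1.2171.
The moving clock records proper time: Δτ = Δt/γ = 19500/1.2171 = 16000 s.

16000 s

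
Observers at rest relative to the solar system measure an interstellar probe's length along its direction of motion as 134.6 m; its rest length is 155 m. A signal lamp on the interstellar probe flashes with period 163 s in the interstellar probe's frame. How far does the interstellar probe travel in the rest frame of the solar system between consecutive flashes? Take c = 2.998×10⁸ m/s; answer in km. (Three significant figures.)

2.79×10^7 km

From L = L₀/γ: γ = 155/134.6 = 1.15156.
β = √(1 − 1/γ²) = 0.49589. Lab-frame period = γτ = 1.15156×163 s = 187.7 s. Distance = βc × γτ = 0.49589 × 2.998×10⁸ m/s × 187.7 s = 2.7905×10^10 m = 2.79×10^7 km.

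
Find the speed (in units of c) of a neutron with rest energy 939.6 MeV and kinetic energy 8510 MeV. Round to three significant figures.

0.995c

K = (γ−1)mc², so γ = 1 + 8510/939.6 = 10.057.
Then v/c = √(1 − γ⁻²) = √(1 − 0.00988697) = √0.99011303 = 0.995.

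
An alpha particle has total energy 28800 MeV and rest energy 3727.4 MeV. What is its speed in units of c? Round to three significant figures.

γ = E/(mc²) = 28800/3727.4 = 7.7266.
β = √(1 − 1/γ²) = √(1 − 0.0167503) = √0.9832497 = 0.992.

0.992c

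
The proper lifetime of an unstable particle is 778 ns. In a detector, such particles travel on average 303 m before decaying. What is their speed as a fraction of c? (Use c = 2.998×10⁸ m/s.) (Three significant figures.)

0.792c

Let x = d/(cτ) = 303.0 m / (2.998×10⁸ m/s × 7.780×10^-7 s) = 1.2991. Since d = βγcτ, x = βγ = β/√(1−β²).
Solving: β² = x²/(1+x²) = 1.68766/2.68766 = 0.627929, so β = 0.792.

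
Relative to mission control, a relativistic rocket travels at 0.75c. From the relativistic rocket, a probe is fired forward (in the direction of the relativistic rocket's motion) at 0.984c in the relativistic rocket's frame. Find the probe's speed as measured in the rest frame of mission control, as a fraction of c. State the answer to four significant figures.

Relativistic velocity addition: u = (u' + v)/(1 + u'v/c²), with u' = 0.984c and v = 0.75c.
Numerator: 0.984 + 0.75 = 1.734. Denominator: 1 + (0.984)(0.75) = 1.738.
u = 1.734/1.738 = 0.9977, so the speed is 0.9977c.

0.9977c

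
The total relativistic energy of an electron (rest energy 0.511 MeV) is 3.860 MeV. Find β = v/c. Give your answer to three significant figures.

γ = E/(mc²) = 3.860/0.511 = 7.5538.
β = √(1 − 1/γ²) = √(1 − 0.0175254) = √0.9824746 = 0.991.

0.991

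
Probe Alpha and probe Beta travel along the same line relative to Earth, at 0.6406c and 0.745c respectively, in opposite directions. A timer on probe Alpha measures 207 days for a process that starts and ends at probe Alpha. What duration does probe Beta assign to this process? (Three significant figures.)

Speed of probe Alpha in probe Beta's frame: u = (v_A + v_B)/(1 + v_A v_B/c²) = (0.6406 + 0.745)/(1 + 0.6406×0.745) = 1.3856/1.477247 = 0.93796; |u| = 0.93796c.
At |u| = 0.93796c, γ = (1 − 0.879769)^(−1/2) = 2.884.
Probe Alpha's interval is proper; time dilation gives Δt_B = γΔτ = 2.884 × 207 days = 597 days.

597 days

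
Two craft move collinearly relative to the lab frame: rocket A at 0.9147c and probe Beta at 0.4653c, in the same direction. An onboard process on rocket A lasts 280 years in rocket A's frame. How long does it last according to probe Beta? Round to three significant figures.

Speed of rocket A in probe Beta's frame: u = (v_A − v_B)/(1 − v_A v_B/c²) = (0.9147 − 0.4653)/(1 − 0.9147×0.4653) = 0.4494/0.57439009 = 0.7824; |u| = 0.7824c.
At |u| = 0.7824c, γ = (1 − 0.61215)^(−1/2) = 1.6057.
The clock on rocket A records proper time, so probe Beta measures Δt = γΔτ = 1.6057 × 280 = 450 years.

450 years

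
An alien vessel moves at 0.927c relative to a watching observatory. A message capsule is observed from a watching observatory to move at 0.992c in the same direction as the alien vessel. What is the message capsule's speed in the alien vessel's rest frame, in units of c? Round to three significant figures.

0.808c

Transform to the alien vessel's frame: u' = (u − v)/(1 − uv/c²).
u' = (0.992 − 0.927)/(1 − 0.992×0.927) = 0.065/0.080416 = 0.8083.
Speed in the alien vessel's frame: 0.808c (in the same direction).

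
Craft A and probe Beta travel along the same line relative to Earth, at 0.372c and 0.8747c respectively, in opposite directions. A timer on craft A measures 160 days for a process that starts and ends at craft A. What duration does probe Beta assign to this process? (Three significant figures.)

Speed of craft A in probe Beta's frame: u = (v_A + v_B)/(1 + v_A v_B/c²) = (0.372 + 0.8747)/(1 + 0.372×0.8747) = 1.2467/1.3253884 = 0.94063; |u| = 0.94063c.
At |u| = 0.94063c, γ = (1 − 0.884785)^(−1/2) = 2.9461.
Craft A's interval is proper; time dilation gives Δt_B = γΔτ = 2.9461 × 160 days = 471 days.

471 days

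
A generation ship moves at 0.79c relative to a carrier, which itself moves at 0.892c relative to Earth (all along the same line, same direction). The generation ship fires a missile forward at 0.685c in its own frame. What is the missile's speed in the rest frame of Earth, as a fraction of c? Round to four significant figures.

Compose velocities in two stages. Stage 1 (into S'): u₁ = (0.685+0.79)/(1+0.685×0.79) = 0.95708.
Stage 2 (into S): u = (0.95708+0.892)/(1+0.95708×0.892) = 0.9975, so the speed is 0.9975c.

0.9975c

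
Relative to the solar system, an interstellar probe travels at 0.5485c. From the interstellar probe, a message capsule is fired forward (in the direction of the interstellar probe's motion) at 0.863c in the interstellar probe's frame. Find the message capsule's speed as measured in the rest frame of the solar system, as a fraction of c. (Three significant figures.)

Relativistic velocity addition: u = (u' + v)/(1 + u'v/c²), with u' = 0.863c and v = 0.5485c.
Numerator: 0.863 + 0.5485 = 1.4115. Denominator: 1 + (0.863)(0.5485) = 1.4733555.
u = 1.4115/1.4733555 = 0.95802, so the speed is 0.958c.

0.958c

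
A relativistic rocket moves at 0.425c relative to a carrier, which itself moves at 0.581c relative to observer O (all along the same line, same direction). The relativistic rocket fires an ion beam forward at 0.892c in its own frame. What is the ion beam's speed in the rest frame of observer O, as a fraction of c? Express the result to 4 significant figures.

0.9879c

Compose velocities in two stages. Stage 1 (into S'): u₁ = (0.892+0.425)/(1+0.892×0.425) = 0.95497.
Stage 2 (into S): u = (0.95497+0.581)/(1+0.95497×0.581) = 0.98787, so the speed is 0.9879c.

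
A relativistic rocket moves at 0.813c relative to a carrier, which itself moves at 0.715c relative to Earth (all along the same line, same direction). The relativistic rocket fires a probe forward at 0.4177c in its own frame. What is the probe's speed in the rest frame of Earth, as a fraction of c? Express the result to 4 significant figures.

First combine the probe and relativistic rocket (S''→S'): u₁ = (0.4177 + 0.813)/(1 + 0.4177×0.813) = 1.2307/1.3395901 = 0.91871.
Then combine with the carrier (S'→S): u = (0.91871 + 0.715)/(1 + 0.91871×0.715) = 1.63371/1.65687765 = 0.98602.

0.9860c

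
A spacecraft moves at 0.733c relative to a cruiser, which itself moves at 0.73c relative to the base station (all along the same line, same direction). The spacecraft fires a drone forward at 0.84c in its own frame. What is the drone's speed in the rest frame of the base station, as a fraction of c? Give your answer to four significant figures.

First combine the drone and spacecraft (S''→S'): u₁ = (0.84 + 0.733)/(1 + 0.84×0.733) = 1.573/1.61572 = 0.97356.
Then combine with the cruiser (S'→S): u = (0.97356 + 0.73)/(1 + 0.97356×0.73) = 1.70356/1.7106988 = 0.99583.

0.9958c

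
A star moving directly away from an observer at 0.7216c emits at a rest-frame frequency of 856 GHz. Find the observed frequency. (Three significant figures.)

344 GHz

Relativistic Doppler (source moving away): f_obs = f_src · √((1−β)/(1+β)).
With β = 0.7216: factor = √(0.2784/1.7216) = 0.40213.
f_obs = 856 × 0.40213 = 344 GHz.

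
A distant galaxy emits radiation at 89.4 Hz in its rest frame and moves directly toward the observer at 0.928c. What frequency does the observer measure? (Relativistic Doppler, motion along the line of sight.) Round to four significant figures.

Relativistic Doppler (source moving toward): f_obs = f_src · √((1+β)/(1−β)).
With β = 0.928: factor = √(1.928/0.072) = 5.1747.
f_obs = 89.4 × 5.1747 = 462.6 Hz.

462.6 Hz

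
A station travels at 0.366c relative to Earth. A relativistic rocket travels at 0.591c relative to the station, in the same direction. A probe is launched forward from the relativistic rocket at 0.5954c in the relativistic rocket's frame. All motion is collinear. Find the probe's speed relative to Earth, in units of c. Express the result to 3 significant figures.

Apply u = (u'+v)/(1+u'v) twice. Probe in the station frame: (0.5954+0.591)/(1+0.5954·0.591) = 1.1864/1.3518814 = 0.87759c.
That velocity, transformed to the rest frame of Earth: (0.87759+0.366)/(1+0.87759·0.366) = 1.24359/1.32119794 = 0.94126c.

0.941c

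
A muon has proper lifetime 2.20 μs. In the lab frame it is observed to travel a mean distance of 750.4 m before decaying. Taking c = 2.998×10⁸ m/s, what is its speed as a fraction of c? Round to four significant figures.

0.7511c

Let x = d/(cτ) = 750.4 m / (2.998×10⁸ m/s × 2.200×10^-6 s) = 1.1377. Since d = βγcτ, x = βγ = β/√(1−β²).
Solving: β² = x²/(1+x²) = 1.29436/2.29436 = 0.564149, so β = 0.7511.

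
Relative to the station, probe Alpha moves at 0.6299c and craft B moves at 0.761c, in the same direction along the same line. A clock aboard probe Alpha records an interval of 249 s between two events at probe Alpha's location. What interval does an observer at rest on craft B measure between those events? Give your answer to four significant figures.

257.3 s

Transform probe Alpha's velocity into craft B's frame: (0.6299 − 0.761)/(1 − 0.6299·0.761) = −0.1311/0.5206461, so the relative speed is 0.2518c.
At |u| = 0.2518c, γ = (1 − 0.0634032)^(−1/2) = 1.0333.
The clock on probe Alpha records proper time, so craft B measures Δt = γΔτ = 1.0333 × 249 = 257.3 s.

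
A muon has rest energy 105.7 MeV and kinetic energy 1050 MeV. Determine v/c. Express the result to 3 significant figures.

0.996

K = (γ−1)mc², so γ = 1 + 1050/105.7 = 10.934.
Then v/c = √(1 − γ⁻²) = √(1 − 0.00836454) = √0.99163546 = 0.996.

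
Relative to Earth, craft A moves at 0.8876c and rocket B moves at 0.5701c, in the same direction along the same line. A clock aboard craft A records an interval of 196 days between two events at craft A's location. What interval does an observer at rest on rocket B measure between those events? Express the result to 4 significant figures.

Speed of craft A in rocket B's frame: u = (v_A − v_B)/(1 − v_A v_B/c²) = (0.8876 − 0.5701)/(1 − 0.8876×0.5701) = 0.3175/0.49397924 = 0.64274; |u| = 0.64274c.
At |u| = 0.64274c, γ = (1 − 0.413115)^(−1/2) = 1.3053.
The clock on craft A records proper time, so rocket B measures Δt = γΔτ = 1.3053 × 196 = 255.8 days.

255.8 days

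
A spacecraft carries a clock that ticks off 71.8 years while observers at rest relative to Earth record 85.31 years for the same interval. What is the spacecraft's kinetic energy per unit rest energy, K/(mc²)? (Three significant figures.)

The time-dilation ratio gives γ = 85.31/71.8 = 1.18816.
K/(mc²) = γ − 1 = 1.18816 − 1 = 0.188.

0.188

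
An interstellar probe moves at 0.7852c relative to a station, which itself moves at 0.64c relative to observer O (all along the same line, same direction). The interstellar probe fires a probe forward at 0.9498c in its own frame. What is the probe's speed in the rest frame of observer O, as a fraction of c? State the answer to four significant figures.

Apply u = (u'+v)/(1+u'v) twice. Probe in the station frame: (0.9498+0.7852)/(1+0.9498·0.7852) = 1.735/1.74578296 = 0.99382c.
That velocity, transformed to the rest frame of observer O: (0.99382+0.64)/(1+0.99382·0.64) = 1.63382/1.6360448 = 0.99864c.

0.9986c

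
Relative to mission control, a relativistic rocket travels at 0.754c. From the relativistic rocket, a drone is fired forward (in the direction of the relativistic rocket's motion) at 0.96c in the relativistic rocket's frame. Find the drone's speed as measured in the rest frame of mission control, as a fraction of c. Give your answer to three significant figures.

Relativistic velocity addition: u = (u' + v)/(1 + u'v/c²), with u' = 0.96c and v = 0.754c.
Numerator: 0.96 + 0.754 = 1.714. Denominator: 1 + (0.96)(0.754) = 1.72384.
u = 1.714/1.72384 = 0.99429, so the speed is 0.994c.

0.994c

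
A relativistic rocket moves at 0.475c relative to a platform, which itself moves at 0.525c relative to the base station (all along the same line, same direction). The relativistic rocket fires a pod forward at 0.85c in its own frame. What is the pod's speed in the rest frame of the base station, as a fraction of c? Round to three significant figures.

0.982c

Compose velocities in two stages. Stage 1 (into S'): u₁ = (0.85+0.475)/(1+0.85×0.475) = 0.9439.
Stage 2 (into S): u = (0.9439+0.525)/(1+0.9439×0.525) = 0.98218, so the speed is 0.982c.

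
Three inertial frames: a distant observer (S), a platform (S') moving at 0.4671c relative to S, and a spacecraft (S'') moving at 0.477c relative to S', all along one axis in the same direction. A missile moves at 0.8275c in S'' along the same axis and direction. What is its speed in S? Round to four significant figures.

0.9760c

Apply u = (u'+v)/(1+u'v) twice. Missile in the platform frame: (0.8275+0.477)/(1+0.8275·0.477) = 1.3045/1.3947175 = 0.93531c.
That velocity, transformed to the rest frame of a distant observer: (0.93531+0.4671)/(1+0.93531·0.4671) = 1.40241/1.436883301 = 0.97601c.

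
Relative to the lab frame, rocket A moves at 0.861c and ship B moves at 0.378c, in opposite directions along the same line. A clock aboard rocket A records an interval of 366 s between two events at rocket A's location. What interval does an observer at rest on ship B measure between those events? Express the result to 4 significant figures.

The velocity of rocket A relative to ship B is (0.861 + 0.378)c / (1 + 0.861×0.378) = 0.93477c; relative speed 0.93477c.
At |u| = 0.93477c, γ = (1 − 0.873795)^(−1/2) = 2.8149.
The clock on rocket A records proper time, so ship B measures Δt = γΔτ = 2.8149 × 366 = 1030 s.

1030 s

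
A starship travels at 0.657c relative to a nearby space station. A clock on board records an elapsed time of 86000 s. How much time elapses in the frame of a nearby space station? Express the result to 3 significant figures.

γ = 1/√(1 − β²) = 1/√(1 − 0.431649) = 1/√0.568351 = 1/0.753891 = 1.3265.
Time dilation: Δt = γ·Δτ = 1.3265 × 86000 = 1.14×10^5 s.

1.14×10^5 s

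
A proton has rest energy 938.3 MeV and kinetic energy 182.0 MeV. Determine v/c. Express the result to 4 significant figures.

γ = 1 + K/(mc²) = 1 + 182.0/938.3 = 1.194.
β = √(1 − 1/γ²) = √(1 − 0.701441) = √0.298559 = 0.5464.

0.5464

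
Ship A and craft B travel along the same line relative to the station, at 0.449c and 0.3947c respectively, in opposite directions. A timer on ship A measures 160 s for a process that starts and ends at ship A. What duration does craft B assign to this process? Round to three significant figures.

229 s

Transform ship A's velocity into craft B's frame: (0.449 + 0.3947)/(1 + 0.449·0.3947) = 0.8437/1.1772203, so the relative speed is 0.71669c.
γ for this relative speed: γ = 1/√(1 − 0.513645) = 1.4339.
The clock on ship A records proper time, so craft B measures Δt = γΔτ = 1.4339 × 160 = 229 s.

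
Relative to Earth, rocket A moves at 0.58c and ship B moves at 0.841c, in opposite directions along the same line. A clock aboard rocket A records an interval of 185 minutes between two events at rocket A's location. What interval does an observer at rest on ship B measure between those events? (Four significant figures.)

Speed of rocket A in ship B's frame: u = (v_A + v_B)/(1 + v_A v_B/c²) = (0.58 + 0.841)/(1 + 0.58×0.841) = 1.421/1.48778 = 0.95511; |u| = 0.95511c.
γ for this relative speed: γ = 1/√(1 − 0.912235) = 3.3755.
Rocket A's interval is proper; time dilation gives Δt_B = γΔτ = 3.3755 × 185 minutes = 624.5 minutes.

624.5 minutes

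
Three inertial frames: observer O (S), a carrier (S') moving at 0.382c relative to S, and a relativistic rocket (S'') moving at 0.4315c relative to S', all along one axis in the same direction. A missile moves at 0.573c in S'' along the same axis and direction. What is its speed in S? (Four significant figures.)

0.9080c

Compose velocities in two stages. Stage 1 (into S'): u₁ = (0.573+0.4315)/(1+0.573×0.4315) = 0.80537.
Stage 2 (into S): u = (0.80537+0.382)/(1+0.80537×0.382) = 0.90802, so the speed is 0.9080c.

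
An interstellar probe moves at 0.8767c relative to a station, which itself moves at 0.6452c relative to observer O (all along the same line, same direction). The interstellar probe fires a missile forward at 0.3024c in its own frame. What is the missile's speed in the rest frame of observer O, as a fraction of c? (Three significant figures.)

Compose velocities in two stages. Stage 1 (into S'): u₁ = (0.3024+0.8767)/(1+0.3024×0.8767) = 0.93201.
Stage 2 (into S): u = (0.93201+0.6452)/(1+0.93201×0.6452) = 0.98494, so the speed is 0.985c.

0.985c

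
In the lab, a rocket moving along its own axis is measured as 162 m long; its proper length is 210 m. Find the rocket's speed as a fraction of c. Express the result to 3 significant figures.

Length contraction gives γ = L₀/L = 210/162 = 1.2963.
β = √(1 − 1/γ²) = √0.404901 = 0.636.

0.636c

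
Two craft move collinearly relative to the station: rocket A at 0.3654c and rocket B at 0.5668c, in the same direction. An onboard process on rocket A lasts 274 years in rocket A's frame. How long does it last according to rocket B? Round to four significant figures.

Speed of rocket A in rocket B's frame: u = (v_A − v_B)/(1 − v_A v_B/c²) = (0.3654 − 0.5668)/(1 − 0.3654×0.5668) = −0.2014/0.79289128 = −0.25401; |u| = 0.25401c.
γ for this relative speed: γ = 1/√(1 − 0.0645211) = 1.0339.
Rocket A's interval is proper; time dilation gives Δt_B = γΔτ = 1.0339 × 274 years = 283.3 years.

283.3 years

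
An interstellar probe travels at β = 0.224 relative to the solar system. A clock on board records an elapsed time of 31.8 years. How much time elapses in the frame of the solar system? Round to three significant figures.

γ = 1/√(1 − β²) = 1/√(1 − 0.050176) = 1/√0.949824 = 1/0.974589 = 1.0261.
The onboard clock measures proper time, so the interval in the rest frame of the solar system is dilated: Δt = γ·Δτ = 1.0261 × 31.8 years = 32.6 years.

32.6 years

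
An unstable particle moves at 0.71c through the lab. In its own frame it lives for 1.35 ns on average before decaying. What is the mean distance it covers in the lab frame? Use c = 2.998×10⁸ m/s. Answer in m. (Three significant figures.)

0.408 m

γ = 1/√(1 − β²) = 1/√(1 − 0.5041) = 1/√0.4959 = 1/0.704202 = 1.42.
Lab-frame lifetime: Δt = γτ = 1.42 × 1.35 ns = 1.917 ns.
Distance: d = vΔt = 0.71 × 2.998×10⁸ m/s × 1.9170×10^-9 s = 0.408 m.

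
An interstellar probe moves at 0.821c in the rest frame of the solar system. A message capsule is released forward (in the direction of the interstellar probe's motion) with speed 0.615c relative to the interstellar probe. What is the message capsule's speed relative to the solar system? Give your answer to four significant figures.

In units of c, u = (u' + v)/(1 + u'v) with u' = 0.615 and v = 0.821.
Numerator: 0.615 + 0.821 = 1.436. Denominator: 1 + (0.615)(0.821) = 1.504915.
u = 1.436/1.504915 = 0.95421, so the speed is 0.9542c.

0.9542c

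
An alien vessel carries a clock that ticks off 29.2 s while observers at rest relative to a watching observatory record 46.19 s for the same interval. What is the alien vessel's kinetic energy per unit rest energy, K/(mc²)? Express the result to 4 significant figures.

0.5818

The time-dilation ratio gives γ = 46.19/29.2 = 1.58185.
Since K = (γ−1)mc², K/(mc²) = 1.58185 − 1 = 0.5818.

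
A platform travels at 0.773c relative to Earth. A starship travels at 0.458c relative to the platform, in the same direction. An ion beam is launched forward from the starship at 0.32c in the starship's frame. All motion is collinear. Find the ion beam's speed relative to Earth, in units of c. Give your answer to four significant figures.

0.9521c

First combine the ion beam and starship (S''→S'): u₁ = (0.32 + 0.458)/(1 + 0.32×0.458) = 0.778/1.14656 = 0.67855.
Then combine with the platform (S'→S): u = (0.67855 + 0.773)/(1 + 0.67855×0.773) = 1.45155/1.52451915 = 0.95214.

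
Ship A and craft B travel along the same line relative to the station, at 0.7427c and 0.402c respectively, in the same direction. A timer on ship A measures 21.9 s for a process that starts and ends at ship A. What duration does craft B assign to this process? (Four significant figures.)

25.05 s

Transform ship A's velocity into craft B's frame: (0.7427 − 0.402)/(1 − 0.7427·0.402) = 0.3407/0.7014346, so the relative speed is 0.48572c.
γ for this relative speed: γ = 1/√(1 − 0.235924) = 1.144.
Ship A's interval is proper; time dilation gives Δt_B = γΔτ = 1.144 × 21.9 s = 25.05 s.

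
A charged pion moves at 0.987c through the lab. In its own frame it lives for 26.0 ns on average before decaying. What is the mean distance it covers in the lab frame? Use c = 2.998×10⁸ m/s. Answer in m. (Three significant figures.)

With β = 0.987, γ = 1/√(1 − 0.987²) = 1/√0.025831 = 6.222.
Lab-frame lifetime: Δt = γτ = 6.222 × 26.0 ns = 161.77 ns.
Distance: d = vΔt = 0.987 × 2.998×10⁸ m/s × 1.6177×10^-7 s = 47.9 m.

47.9 m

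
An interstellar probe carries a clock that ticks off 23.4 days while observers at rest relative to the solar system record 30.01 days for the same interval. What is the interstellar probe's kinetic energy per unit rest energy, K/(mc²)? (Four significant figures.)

From Δt = γΔτ: γ = 30.01/23.4 = 1.28248.
Since K = (γ−1)mc², K/(mc²) = 1.28248 − 1 = 0.2825.

0.2825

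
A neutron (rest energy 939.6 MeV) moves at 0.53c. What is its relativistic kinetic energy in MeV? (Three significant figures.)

168 MeV

γ = 1/√(1 − β²) = 1/√(1 − 0.2809) = 1/√0.7191 = 1/0.847998 = 1.17925.
Kinetic energy: K = (γ − 1)mc² = (1.17925 − 1) × 939.6 MeV = 0.17925 × 939.6 = 168 MeV.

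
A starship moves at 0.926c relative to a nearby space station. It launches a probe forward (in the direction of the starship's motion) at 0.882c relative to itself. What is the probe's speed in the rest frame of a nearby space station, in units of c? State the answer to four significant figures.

Relativistic velocity addition: u = (u' + v)/(1 + u'v/c²), with u' = 0.882c and v = 0.926c.
Numerator: 0.882 + 0.926 = 1.808. Denominator: 1 + (0.882)(0.926) = 1.816732.
u = 1.808/1.816732 = 0.99519, so the speed is 0.9952c.

0.9952c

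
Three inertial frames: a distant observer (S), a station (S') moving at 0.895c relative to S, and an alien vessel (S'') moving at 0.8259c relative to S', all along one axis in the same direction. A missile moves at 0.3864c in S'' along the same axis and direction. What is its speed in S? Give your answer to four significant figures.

0.9953c

First combine the missile and alien vessel (S''→S'): u₁ = (0.3864 + 0.8259)/(1 + 0.3864×0.8259) = 1.2123/1.31912776 = 0.91902.
Then combine with the station (S'→S): u = (0.91902 + 0.895)/(1 + 0.91902×0.895) = 1.81402/1.8225229 = 0.99533.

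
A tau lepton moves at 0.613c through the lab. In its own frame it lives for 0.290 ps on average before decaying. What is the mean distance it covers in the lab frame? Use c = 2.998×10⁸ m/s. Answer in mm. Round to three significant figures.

γ = 1/√(1 − β²) = 1/√(1 − 0.375769) = 1/√0.624231 = 1/0.790083 = 1.2657.
Lab-frame lifetime: Δt = γτ = 1.2657 × 0.290 ps = 0.36705 ps.
Distance: d = vΔt = 0.613 × 2.998×10⁸ m/s × 3.6705×10^-13 s = 6.75×10^-5 m = 0.0675 mm.

0.0675 mm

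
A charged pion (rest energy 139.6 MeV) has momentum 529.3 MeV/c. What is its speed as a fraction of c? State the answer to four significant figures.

0.9669c

βγ = pc/(mc²) = 529.3/139.6 = 3.7915.
Since γ² = 1 + (βγ)² = 15.3755, γ = √15.3755 = 3.92116, and β = (βγ)/γ = 3.7915/3.92116 = 0.9669.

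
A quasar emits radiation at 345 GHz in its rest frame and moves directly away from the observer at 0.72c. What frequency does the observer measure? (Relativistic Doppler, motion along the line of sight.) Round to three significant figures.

Relativistic Doppler (source moving away): f_obs = f_src · √((1−β)/(1+β)).
With β = 0.72: factor = √(0.28/1.72) = 0.40347.
f_obs = 345 × 0.40347 = 139 GHz.

139 GHz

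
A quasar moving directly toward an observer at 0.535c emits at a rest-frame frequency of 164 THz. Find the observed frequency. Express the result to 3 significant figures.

298 THz

Relativistic Doppler (source moving toward): f_obs = f_src · √((1+β)/(1−β)).
With β = 0.535: factor = √(1.535/0.465) = 1.8169.
f_obs = 164 × 1.8169 = 298 THz.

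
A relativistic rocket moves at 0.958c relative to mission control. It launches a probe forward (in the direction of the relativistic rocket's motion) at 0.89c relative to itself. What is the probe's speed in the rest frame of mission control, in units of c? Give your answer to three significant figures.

In units of c, u = (u' + v)/(1 + u'v) with u' = 0.89 and v = 0.958.
Numerator: 0.89 + 0.958 = 1.848. Denominator: 1 + (0.89)(0.958) = 1.85262.
u = 1.848/1.85262 = 0.99751, so the speed is 0.998c.

0.998c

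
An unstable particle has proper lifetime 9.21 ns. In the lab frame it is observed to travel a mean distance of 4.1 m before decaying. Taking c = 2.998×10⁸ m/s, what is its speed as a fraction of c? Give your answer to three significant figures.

Let x = d/(cτ) = 4.100 m / (2.998×10⁸ m/s × 9.210×10^-9 s) = 1.4849. Since d = βγcτ, x = βγ = β/√(1−β²).
Solving: β² = x²/(1+x²) = 2.20493/3.20493 = 0.687981, so β = 0.829.

0.829c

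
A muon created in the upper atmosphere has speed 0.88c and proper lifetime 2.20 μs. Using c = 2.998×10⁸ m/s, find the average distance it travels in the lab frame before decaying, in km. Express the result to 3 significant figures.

1.22 km

γ = 1/√(1 − β²) = 1/√(1 − 0.7744) = 1/√0.2256 = 1/0.474974 = 2.1054.
Lab-frame lifetime: Δt = γτ = 2.1054 × 2.20 μs = 4.6319 μs.
Distance: d = vΔt = 0.88 × 2.998×10⁸ m/s × 4.6319×10^-6 s = 1220 m = 1.22 km.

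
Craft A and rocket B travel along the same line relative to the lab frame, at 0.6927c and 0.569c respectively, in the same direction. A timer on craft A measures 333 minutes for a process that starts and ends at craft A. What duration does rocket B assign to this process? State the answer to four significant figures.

340.2 minutes

Transform craft A's velocity into rocket B's frame: (0.6927 − 0.569)/(1 − 0.6927·0.569) = 0.1237/0.6058537, so the relative speed is 0.20417c.
γ for this relative speed: γ = 1/√(1 − 0.0416854) = 1.0215.
Craft A's interval is proper; time dilation gives Δt_B = γΔτ = 1.0215 × 333 minutes = 340.2 minutes.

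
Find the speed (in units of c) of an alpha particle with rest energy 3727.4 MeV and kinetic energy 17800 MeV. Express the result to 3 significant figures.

0.985c

γ = 1 + K/(mc²) = 1 + 17800/3727.4 = 5.7754.
β = √(1 − 1/γ²) = √(1 − 0.0299803) = √0.9700197 = 0.985.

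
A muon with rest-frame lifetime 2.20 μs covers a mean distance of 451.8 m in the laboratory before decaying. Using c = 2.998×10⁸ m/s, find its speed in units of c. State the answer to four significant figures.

Lab distance = (lab lifetime)·v = γτ·βc, so βγ = d/(cτ) = 451.8/(2.998×10⁸ × 2.200×10^-6) = 0.685.
With βγ = 0.685: γ² = 1 + (βγ)² = 1.469225, and β = (βγ)/γ = 0.685/1.21212 = 0.5651.

0.5651c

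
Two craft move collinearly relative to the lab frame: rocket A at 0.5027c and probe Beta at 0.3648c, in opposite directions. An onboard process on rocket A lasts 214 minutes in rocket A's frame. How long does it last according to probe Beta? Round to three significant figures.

315 minutes

The velocity of rocket A relative to probe Beta is (0.5027 + 0.3648)c / (1 + 0.5027×0.3648) = 0.73307c; relative speed 0.73307c.
γ for this relative speed: γ = 1/√(1 − 0.537392) = 1.4703.
The clock on rocket A records proper time, so probe Beta measures Δt = γΔτ = 1.4703 × 214 = 315 minutes.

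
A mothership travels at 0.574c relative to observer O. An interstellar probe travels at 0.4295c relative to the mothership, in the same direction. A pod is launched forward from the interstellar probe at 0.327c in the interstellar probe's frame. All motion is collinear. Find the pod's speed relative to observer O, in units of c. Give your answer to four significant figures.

0.8961c

Compose velocities in two stages. Stage 1 (into S'): u₁ = (0.327+0.4295)/(1+0.327×0.4295) = 0.66334.
Stage 2 (into S): u = (0.66334+0.574)/(1+0.66334×0.574) = 0.89613, so the speed is 0.8961c.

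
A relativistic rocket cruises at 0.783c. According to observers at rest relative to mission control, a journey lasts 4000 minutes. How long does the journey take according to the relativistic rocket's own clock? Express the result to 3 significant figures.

Lorentz factor: γ = (1 − 0.613089)^(−1/2) = 1.6077.
The relativistic rocket's clock runs slow as seen from mission control, so Δτ = Δt/γ = 4000/1.6077 = 2490 minutes.

2490 minutes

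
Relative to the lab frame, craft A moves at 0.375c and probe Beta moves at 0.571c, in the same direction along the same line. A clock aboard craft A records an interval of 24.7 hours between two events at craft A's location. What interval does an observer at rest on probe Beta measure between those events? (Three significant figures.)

Transform craft A's velocity into probe Beta's frame: (0.375 − 0.571)/(1 − 0.375·0.571) = −0.196/0.785875, so the relative speed is 0.2494c.
At |u| = 0.2494c, γ = (1 − 0.0622004)^(−1/2) = 1.0326.
The clock on craft A records proper time, so probe Beta measures Δt = γΔτ = 1.0326 × 24.7 = 25.5 hours.

25.5 hours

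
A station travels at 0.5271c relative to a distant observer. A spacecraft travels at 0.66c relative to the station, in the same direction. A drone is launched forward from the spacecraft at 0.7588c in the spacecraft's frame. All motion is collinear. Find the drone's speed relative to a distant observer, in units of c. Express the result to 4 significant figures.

Apply u = (u'+v)/(1+u'v) twice. Drone in the station frame: (0.7588+0.66)/(1+0.7588·0.66) = 1.4188/1.500808 = 0.94536c.
That velocity, transformed to the rest frame of a distant observer: (0.94536+0.5271)/(1+0.94536·0.5271) = 1.47246/1.498299256 = 0.98275c.

0.9828c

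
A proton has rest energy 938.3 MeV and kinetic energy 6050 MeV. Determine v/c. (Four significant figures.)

K = (γ−1)mc², so γ = 1 + 6050/938.3 = 7.4478.
Then v/c = √(1 − γ⁻²) = √(1 − 0.0180279) = √0.9819721 = 0.9909.

0.9909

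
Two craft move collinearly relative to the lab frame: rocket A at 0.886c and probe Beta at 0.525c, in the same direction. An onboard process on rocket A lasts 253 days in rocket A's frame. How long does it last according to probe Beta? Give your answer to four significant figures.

342.9 days

The velocity of rocket A relative to probe Beta is (0.886 − 0.525)c / (1 − 0.886×0.525) = 0.67496c; relative speed 0.67496c.
At |u| = 0.67496c, γ = (1 − 0.455571)^(−1/2) = 1.3553.
The clock on rocket A records proper time, so probe Beta measures Δt = γΔτ = 1.3553 × 253 = 342.9 days.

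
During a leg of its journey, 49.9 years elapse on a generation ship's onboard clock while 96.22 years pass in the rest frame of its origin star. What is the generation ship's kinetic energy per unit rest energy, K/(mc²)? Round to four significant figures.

From Δt = γΔτ: γ = 96.22/49.9 = 1.92826.
K/(mc²) = γ − 1 = 1.92826 − 1 = 0.9283.

0.9283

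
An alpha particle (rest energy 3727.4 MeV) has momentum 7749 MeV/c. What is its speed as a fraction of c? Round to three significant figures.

0.901c

βγ = pc/(mc²) = 7749/3727.4 = 2.0789.
Since γ² = 1 + (βγ)² = 5.32183, γ = √5.32183 = 2.30691, and β = (βγ)/γ = 2.0789/2.30691 = 0.901.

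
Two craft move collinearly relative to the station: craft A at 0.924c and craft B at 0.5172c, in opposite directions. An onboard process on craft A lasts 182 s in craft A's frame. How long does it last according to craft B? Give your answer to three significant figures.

822 s

Transform craft A's velocity into craft B's frame: (0.924 + 0.5172)/(1 + 0.924·0.5172) = 1.4412/1.4778928, so the relative speed is 0.97517c.
γ for this relative speed: γ = 1/√(1 − 0.950957) = 4.5156.
Craft A's interval is proper; time dilation gives Δt_B = γΔτ = 4.5156 × 182 s = 822 s.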